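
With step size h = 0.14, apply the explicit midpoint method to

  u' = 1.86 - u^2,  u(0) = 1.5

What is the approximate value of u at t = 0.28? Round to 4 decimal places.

1.4275

Midpoint: k1 = f(t_n, u_n); k2 = f(t_n + h/2, u_n + (h/2)·k1); u_{n+1} = u_n + h·k2.
t=0.000000, u=1.500000:
  k1 = f(0.000000, 1.500000) = -0.390000
  k2 = f(0.070000, 1.472700) = -0.308845
  u ← 1.500000 + 0.14·(-0.308845) = 1.456762
t=0.140000, u=1.456762:
  k1 = f(0.140000, 1.456762) = -0.262155
  k2 = f(0.210000, 1.438411) = -0.209026
  u ← 1.456762 + 0.14·(-0.209026) = 1.427498
u(0.28) ≈ 1.4275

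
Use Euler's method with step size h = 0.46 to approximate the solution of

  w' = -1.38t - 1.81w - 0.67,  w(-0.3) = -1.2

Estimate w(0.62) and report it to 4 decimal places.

Euler: w_{n+1} = w_n + h·f(t_n, w_n).
t=-0.300000, w=-1.200000: f=1.916000 → w ← -1.200000 + 0.46·1.916000 = -0.318640
t=0.160000, w=-0.318640: f=-0.314062 → w ← -0.318640 + 0.46·(-0.314062) = -0.463108
w(0.62) ≈ -0.4631

-0.4631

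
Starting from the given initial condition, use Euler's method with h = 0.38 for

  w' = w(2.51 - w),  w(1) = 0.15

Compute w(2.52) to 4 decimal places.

Euler: w_{n+1} = w_n + h·f(s_n, w_n).
s=1.000000, w=0.150000: f=0.354000 → w ← 0.150000 + 0.38·0.354000 = 0.284520
s=1.380000, w=0.284520: f=0.633194 → w ← 0.284520 + 0.38·0.633194 = 0.525134
s=1.760000, w=0.525134: f=1.042320 → w ← 0.525134 + 0.38·1.042320 = 0.921215
s=2.140000, w=0.921215: f=1.463613 → w ← 0.921215 + 0.38·1.463613 = 1.477388
w(2.52) ≈ 1.4774

1.4774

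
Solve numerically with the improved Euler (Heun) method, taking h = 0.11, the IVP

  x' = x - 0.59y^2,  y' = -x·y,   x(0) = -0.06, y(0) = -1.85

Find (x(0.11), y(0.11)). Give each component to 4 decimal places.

Heun on (x,y): k1 = f(t_n, state_n); k2 = f(t_n + h, state_n + h·k1); state_{n+1} = state_n + (h/2)·(k1 + k2).
0.000000: (-0.060000, -1.850000)
  k1 = (-2.079275, -0.111000)
  predictor → (-0.288720, -1.862210)
  k2 = (-2.334738, -0.537658)
  → (-0.302771, -1.885676)
(x(0.11), y(0.11)) ≈ (-0.3028, -1.8857)

-0.3028, -1.8857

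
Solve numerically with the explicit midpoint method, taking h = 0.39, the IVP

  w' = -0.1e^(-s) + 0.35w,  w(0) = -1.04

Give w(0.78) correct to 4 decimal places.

Midpoint: k1 = f(s_n, w_n); k2 = f(s_n + h/2, w_n + (h/2)·k1); w_{n+1} = w_n + h·k2.
s=0.000000, w=-1.040000:
  k1 = f(0.000000, -1.040000) = -0.464000
  k2 = f(0.195000, -1.130480) = -0.477951
  w ← -1.040000 + 0.39·(-0.477951) = -1.226401
s=0.390000, w=-1.226401:
  k1 = f(0.390000, -1.226401) = -0.496946
  k2 = f(0.585000, -1.323306) = -0.518868
  w ← -1.226401 + 0.39·(-0.518868) = -1.428759
w(0.78) ≈ -1.4288

-1.4288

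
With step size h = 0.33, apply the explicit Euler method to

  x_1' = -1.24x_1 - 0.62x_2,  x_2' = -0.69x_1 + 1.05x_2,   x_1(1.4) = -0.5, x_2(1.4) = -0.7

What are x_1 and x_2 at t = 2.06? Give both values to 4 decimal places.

0.0796, -1.0812

Euler on (x_1,x_2): x_1_{n+1} = x_1_n + h·x_1', x_2_{n+1} = x_2_n + h·x_2'.
1.400000: (-0.500000, -0.700000); f=(1.054000, -0.390000) → (-0.152180, -0.828700)
1.730000: (-0.152180, -0.828700); f=(0.702497, -0.765131) → (0.079644, -1.081193)
(x_1(2.06), x_2(2.06)) ≈ (0.0796, -1.0812)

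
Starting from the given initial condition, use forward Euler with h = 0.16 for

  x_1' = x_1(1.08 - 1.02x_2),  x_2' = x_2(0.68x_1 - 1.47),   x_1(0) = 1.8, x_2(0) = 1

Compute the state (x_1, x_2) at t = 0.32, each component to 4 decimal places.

Euler on (x_1,x_2): x_1_{n+1} = x_1_n + h·x_1', x_2_{n+1} = x_2_n + h·x_2'.
0.000000: (1.800000, 1.000000); f=(0.108000, -0.246000) → (1.817280, 0.960640)
0.160000: (1.817280, 0.960640); f=(0.181996, -0.225030) → (1.846399, 0.924635)
(x_1(0.32), x_2(0.32)) ≈ (1.8464, 0.9246)

1.8464, 0.9246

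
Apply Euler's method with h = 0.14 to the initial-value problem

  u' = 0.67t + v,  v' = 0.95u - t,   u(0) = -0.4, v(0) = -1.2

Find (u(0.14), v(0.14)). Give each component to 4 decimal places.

Euler on (u,v): u_{n+1} = u_n + h·u', v_{n+1} = v_n + h·v'.
0.000000: (-0.400000, -1.200000); f=(-1.200000, -0.380000) → (-0.568000, -1.253200)
(u(0.14), v(0.14)) ≈ (-0.5680, -1.2532)

-0.5680, -1.2532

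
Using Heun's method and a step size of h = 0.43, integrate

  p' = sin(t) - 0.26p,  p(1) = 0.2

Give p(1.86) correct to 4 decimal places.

Heun: k1 = f(t_n, p_n); k2 = f(t_n + h, p_n + h·k1); p_{n+1} = p_n + (h/2)·(k1 + k2).
t=1.000000, p=0.200000:
  k1 = f(1.000000, 0.200000) = 0.789471
  k2 = f(1.430000, 0.539473) = 0.849842
  p ← 0.200000 + (0.43/2)·(0.789471 + 0.849842) = 0.552452
t=1.430000, p=0.552452:
  k1 = f(1.430000, 0.552452) = 0.846467
  k2 = f(1.860000, 0.916433) = 0.720199
  p ← 0.552452 + (0.43/2)·(0.846467 + 0.720199) = 0.889285
p(1.86) ≈ 0.8893

0.8893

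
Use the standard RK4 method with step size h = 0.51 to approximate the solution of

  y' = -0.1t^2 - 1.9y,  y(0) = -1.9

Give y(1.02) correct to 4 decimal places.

RK4: k1 = f(t_n, y_n); k2 = f(t_n + h/2, y_n + (h/2)·k1); k3 = f(t_n + h/2, y_n + (h/2)·k2); k4 = f(t_n + h, y_n + h·k3); y_{n+1} = y_n + (h/6)·(k1 + 2k2 + 2k3 + k4).
t=0.000000, y=-1.900000:
  k1 = f(0.000000, -1.900000) = 3.610000
  k2 = f(0.255000, -0.979450) = 1.854452
  k3 = f(0.255000, -1.427115) = 2.705015
  k4 = f(0.510000, -0.520442) = 0.962830
  y ← -1.900000 + (0.51/6)·(k1 + 2k2 + 2k3 + k4) = -0.736200
t=0.510000, y=-0.736200:
  k1 = f(0.510000, -0.736200) = 1.372770
  k2 = f(0.765000, -0.386144) = 0.675150
  k3 = f(0.765000, -0.564037) = 1.013147
  k4 = f(1.020000, -0.219495) = 0.313000
  y ← -0.736200 + (0.51/6)·(k1 + 2k2 + 2k3 + k4) = -0.305899
y(1.02) ≈ -0.3059

-0.3059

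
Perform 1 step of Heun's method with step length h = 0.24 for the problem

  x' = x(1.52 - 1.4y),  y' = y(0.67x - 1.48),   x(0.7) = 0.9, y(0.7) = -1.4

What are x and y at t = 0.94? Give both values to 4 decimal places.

Heun on (x,y): k1 = f(t_n, state_n); k2 = f(t_n + h, state_n + h·k1); state_{n+1} = state_n + (h/2)·(k1 + k2).
0.700000: (0.900000, -1.400000)
  k1 = (3.132000, 1.227800)
  predictor → (1.651680, -1.105328)
  k2 = (5.066461, 0.412701)
  → (1.883815, -1.203140)
(x(0.94), y(0.94)) ≈ (1.8838, -1.2031)

1.8838, -1.2031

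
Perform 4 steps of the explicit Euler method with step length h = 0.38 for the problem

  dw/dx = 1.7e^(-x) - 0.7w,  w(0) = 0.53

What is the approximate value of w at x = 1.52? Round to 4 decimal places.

Euler: w_{n+1} = w_n + h·f(x_n, w_n).
x=0.000000, w=0.530000: f=1.329000 → w ← 0.530000 + 0.38·1.329000 = 1.035020
x=0.380000, w=1.035020: f=0.438050 → w ← 1.035020 + 0.38·0.438050 = 1.201479
x=0.760000, w=1.201479: f=-0.046002 → w ← 1.201479 + 0.38·(-0.046002) = 1.183998
x=1.140000, w=1.183998: f=-0.285106 → w ← 1.183998 + 0.38·(-0.285106) = 1.075658
w(1.52) ≈ 1.0757

1.0757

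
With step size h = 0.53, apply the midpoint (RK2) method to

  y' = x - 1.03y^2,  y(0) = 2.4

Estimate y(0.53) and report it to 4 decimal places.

2.1664

Midpoint: k1 = f(x_n, y_n); k2 = f(x_n + h/2, y_n + (h/2)·k1); y_{n+1} = y_n + h·k2.
x=0.000000, y=2.400000:
  k1 = f(0.000000, 2.400000) = -5.932800
  k2 = f(0.265000, 0.827808) = -0.440824
  y ← 2.400000 + 0.53·(-0.440824) = 2.166363
y(0.53) ≈ 2.1664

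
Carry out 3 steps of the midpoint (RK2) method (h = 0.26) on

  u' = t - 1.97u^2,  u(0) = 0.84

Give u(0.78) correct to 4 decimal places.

Midpoint: k1 = f(t_n, u_n); k2 = f(t_n + h/2, u_n + (h/2)·k1); u_{n+1} = u_n + h·k2.
t=0.000000, u=0.840000:
  k1 = f(0.000000, 0.840000) = -1.390032
  k2 = f(0.130000, 0.659296) = -0.726302
  u ← 0.840000 + 0.26·(-0.726302) = 0.651162
t=0.260000, u=0.651162:
  k1 = f(0.260000, 0.651162) = -0.575302
  k2 = f(0.390000, 0.576372) = -0.264444
  u ← 0.651162 + 0.26·(-0.264444) = 0.582406
t=0.520000, u=0.582406:
  k1 = f(0.520000, 0.582406) = -0.148218
  k2 = f(0.650000, 0.563138) = 0.025265
  u ← 0.582406 + 0.26·0.025265 = 0.588975
u(0.78) ≈ 0.5890

0.5890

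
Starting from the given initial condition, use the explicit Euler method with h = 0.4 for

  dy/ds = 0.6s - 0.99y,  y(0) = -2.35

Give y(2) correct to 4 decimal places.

Euler: y_{n+1} = y_n + h·f(s_n, y_n).
s=0.000000, y=-2.350000: f=2.326500 → y ← -2.350000 + 0.4·2.326500 = -1.419400
s=0.400000, y=-1.419400: f=1.645206 → y ← -1.419400 + 0.4·1.645206 = -0.761318
s=0.800000, y=-0.761318: f=1.233704 → y ← -0.761318 + 0.4·1.233704 = -0.267836
s=1.200000, y=-0.267836: f=0.985157 → y ← -0.267836 + 0.4·0.985157 = 0.126227
s=1.600000, y=0.126227: f=0.835035 → y ← 0.126227 + 0.4·0.835035 = 0.460241
y(2) ≈ 0.4602

0.4602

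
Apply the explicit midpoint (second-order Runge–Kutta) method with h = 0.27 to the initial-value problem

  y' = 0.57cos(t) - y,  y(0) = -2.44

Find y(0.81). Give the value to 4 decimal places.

Midpoint: k1 = f(t_n, y_n); k2 = f(t_n + h/2, y_n + (h/2)·k1); y_{n+1} = y_n + h·k2.
t=0.000000, y=-2.440000:
  k1 = f(0.000000, -2.440000) = 3.010000
  k2 = f(0.135000, -2.033650) = 2.598464
  y ← -2.440000 + 0.27·2.598464 = -1.738415
t=0.270000, y=-1.738415:
  k1 = f(0.270000, -1.738415) = 2.287764
  k2 = f(0.405000, -1.429567) = 1.953455
  y ← -1.738415 + 0.27·1.953455 = -1.210982
t=0.540000, y=-1.210982:
  k1 = f(0.540000, -1.210982) = 1.699876
  k2 = f(0.675000, -0.981499) = 1.426502
  y ← -1.210982 + 0.27·1.426502 = -0.825826
y(0.81) ≈ -0.8258

-0.8258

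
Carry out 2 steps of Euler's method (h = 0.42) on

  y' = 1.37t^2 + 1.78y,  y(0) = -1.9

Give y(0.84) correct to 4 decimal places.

Euler: y_{n+1} = y_n + h·f(t_n, y_n).
t=0.000000, y=-1.900000: f=-3.382000 → y ← -1.900000 + 0.42·(-3.382000) = -3.320440
t=0.420000, y=-3.320440: f=-5.668715 → y ← -3.320440 + 0.42·(-5.668715) = -5.701300
y(0.84) ≈ -5.7013

-5.7013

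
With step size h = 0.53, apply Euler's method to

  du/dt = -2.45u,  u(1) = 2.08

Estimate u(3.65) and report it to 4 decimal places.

-0.0049

Euler: u_{n+1} = u_n + h·f(t_n, u_n).
t=1.000000, u=2.080000: f=-5.096000 → u ← 2.080000 + 0.53·(-5.096000) = -0.620880
t=1.530000, u=-0.620880: f=1.521156 → u ← -0.620880 + 0.53·1.521156 = 0.185333
t=2.060000, u=0.185333: f=-0.454065 → u ← 0.185333 + 0.53·(-0.454065) = -0.055322
t=2.590000, u=-0.055322: f=0.135538 → u ← -0.055322 + 0.53·0.135538 = 0.016514
t=3.120000, u=0.016514: f=-0.040458 → u ← 0.016514 + 0.53·(-0.040458) = -0.004929
u(3.65) ≈ -0.0049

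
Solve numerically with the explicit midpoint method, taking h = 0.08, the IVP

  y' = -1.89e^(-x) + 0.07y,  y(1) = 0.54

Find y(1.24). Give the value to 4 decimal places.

Midpoint: k1 = f(x_n, y_n); k2 = f(x_n + h/2, y_n + (h/2)·k1); y_{n+1} = y_n + h·k2.
x=1.000000, y=0.540000:
  k1 = f(1.000000, 0.540000) = -0.657492
  k2 = f(1.040000, 0.513700) = -0.632070
  y ← 0.540000 + 0.08·(-0.632070) = 0.489434
x=1.080000, y=0.489434:
  k1 = f(1.080000, 0.489434) = -0.607575
  k2 = f(1.120000, 0.465131) = -0.584110
  y ← 0.489434 + 0.08·(-0.584110) = 0.442706
x=1.160000, y=0.442706:
  k1 = f(1.160000, 0.442706) = -0.561499
  k2 = f(1.200000, 0.420246) = -0.539840
  y ← 0.442706 + 0.08·(-0.539840) = 0.399518
y(1.24) ≈ 0.3995

0.3995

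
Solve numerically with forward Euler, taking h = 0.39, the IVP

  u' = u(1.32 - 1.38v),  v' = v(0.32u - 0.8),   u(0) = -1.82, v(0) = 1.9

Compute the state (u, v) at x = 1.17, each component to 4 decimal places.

Euler on (u,v): u_{n+1} = u_n + h·u', v_{n+1} = v_n + h·v'.
0.000000: (-1.820000, 1.900000); f=(2.369640, -2.626560) → (-0.895840, 0.875642)
0.390000: (-0.895840, 0.875642); f=(-0.099989, -0.951533) → (-0.934836, 0.504544)
0.780000: (-0.934836, 0.504544); f=(-0.583085, -0.554568) → (-1.162239, 0.288262)
(u(1.17), v(1.17)) ≈ (-1.1622, 0.2883)

-1.1622, 0.2883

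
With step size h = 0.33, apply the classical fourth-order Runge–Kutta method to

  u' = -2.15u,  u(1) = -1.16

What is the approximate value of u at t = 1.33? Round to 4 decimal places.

RK4: k1 = f(t_n, u_n); k2 = f(t_n + h/2, u_n + (h/2)·k1); k3 = f(t_n + h/2, u_n + (h/2)·k2); k4 = f(t_n + h, u_n + h·k3); u_{n+1} = u_n + (h/6)·(k1 + 2k2 + 2k3 + k4).
t=1.000000, u=-1.160000:
  k1 = f(1.000000, -1.160000) = 2.494000
  k2 = f(1.165000, -0.748490) = 1.609253
  k3 = f(1.165000, -0.894473) = 1.923117
  k4 = f(1.330000, -0.525371) = 1.129548
  u ← -1.160000 + (0.33/6)·(k1 + 2k2 + 2k3 + k4) = -0.572144
u(1.33) ≈ -0.5721

-0.5721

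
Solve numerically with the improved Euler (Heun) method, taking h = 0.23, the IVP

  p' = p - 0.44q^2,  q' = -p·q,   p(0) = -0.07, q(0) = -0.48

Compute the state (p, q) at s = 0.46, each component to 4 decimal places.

Heun on (p,q): k1 = f(s_n, state_n); k2 = f(s_n + h, state_n + h·k1); state_{n+1} = state_n + (h/2)·(k1 + k2).
0.000000: (-0.070000, -0.480000)
  k1 = (-0.171376, -0.033600)
  predictor → (-0.109416, -0.487728)
  k2 = (-0.214083, -0.053365)
  → (-0.114328, -0.490001)
0.230000: (-0.114328, -0.490001)
  k1 = (-0.219972, -0.056021)
  predictor → (-0.164921, -0.502886)
  k2 = (-0.276195, -0.082937)
  → (-0.171387, -0.505981)
(p(0.46), q(0.46)) ≈ (-0.1714, -0.5060)

-0.1714, -0.5060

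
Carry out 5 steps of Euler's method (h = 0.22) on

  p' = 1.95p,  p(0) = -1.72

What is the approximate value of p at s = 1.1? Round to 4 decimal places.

Euler: p_{n+1} = p_n + h·f(s_n, p_n).
s=0.000000, p=-1.720000: f=-3.354000 → p ← -1.720000 + 0.22·(-3.354000) = -2.457880
s=0.220000, p=-2.457880: f=-4.792866 → p ← -2.457880 + 0.22·(-4.792866) = -3.512311
s=0.440000, p=-3.512311: f=-6.849006 → p ← -3.512311 + 0.22·(-6.849006) = -5.019092
s=0.660000, p=-5.019092: f=-9.787229 → p ← -5.019092 + 0.22·(-9.787229) = -7.172282
s=0.880000, p=-7.172282: f=-13.985950 → p ← -7.172282 + 0.22·(-13.985950) = -10.249191
p(1.1) ≈ -10.2492

-10.2492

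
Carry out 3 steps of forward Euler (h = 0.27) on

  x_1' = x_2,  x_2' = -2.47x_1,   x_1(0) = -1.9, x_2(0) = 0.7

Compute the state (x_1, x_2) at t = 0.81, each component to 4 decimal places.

Euler on (x_1,x_2): x_1_{n+1} = x_1_n + h·x_1', x_2_{n+1} = x_2_n + h·x_2'.
0.000000: (-1.900000, 0.700000); f=(0.700000, 4.693000) → (-1.711000, 1.967110)
0.270000: (-1.711000, 1.967110); f=(1.967110, 4.226170) → (-1.179880, 3.108176)
0.540000: (-1.179880, 3.108176); f=(3.108176, 2.914304) → (-0.340673, 3.895038)
(x_1(0.81), x_2(0.81)) ≈ (-0.3407, 3.8950)

-0.3407, 3.8950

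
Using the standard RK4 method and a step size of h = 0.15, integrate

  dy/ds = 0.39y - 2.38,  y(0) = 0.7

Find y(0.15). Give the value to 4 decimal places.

0.3745

RK4: k1 = f(s_n, y_n); k2 = f(s_n + h/2, y_n + (h/2)·k1); k3 = f(s_n + h/2, y_n + (h/2)·k2); k4 = f(s_n + h, y_n + h·k3); y_{n+1} = y_n + (h/6)·(k1 + 2k2 + 2k3 + k4).
s=0.000000, y=0.700000:
  k1 = f(0.000000, 0.700000) = -2.107000
  k2 = f(0.075000, 0.541975) = -2.168630
  k3 = f(0.075000, 0.537353) = -2.170432
  k4 = f(0.150000, 0.374435) = -2.233970
  y ← 0.700000 + (0.15/6)·(k1 + 2k2 + 2k3 + k4) = 0.374523
y(0.15) ≈ 0.3745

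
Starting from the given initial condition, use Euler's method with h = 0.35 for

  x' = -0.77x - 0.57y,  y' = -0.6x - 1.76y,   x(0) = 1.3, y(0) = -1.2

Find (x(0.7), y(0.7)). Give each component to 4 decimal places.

Euler on (x,y): x_{n+1} = x_n + h·x', y_{n+1} = y_n + h·y'.
0.000000: (1.300000, -1.200000); f=(-0.317000, 1.332000) → (1.189050, -0.733800)
0.350000: (1.189050, -0.733800); f=(-0.497303, 0.578058) → (1.014994, -0.531480)
(x(0.7), y(0.7)) ≈ (1.0150, -0.5315)

1.0150, -0.5315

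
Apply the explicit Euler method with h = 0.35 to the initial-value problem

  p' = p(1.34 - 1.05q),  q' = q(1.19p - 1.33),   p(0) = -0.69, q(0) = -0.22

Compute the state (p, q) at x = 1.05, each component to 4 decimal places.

Euler on (p,q): p_{n+1} = p_n + h·p', q_{n+1} = q_n + h·q'.
0.000000: (-0.690000, -0.220000); f=(-1.083990, 0.473242) → (-1.069396, -0.054365)
0.350000: (-1.069396, -0.054365); f=(-1.494036, 0.141490) → (-1.592309, -0.004844)
0.700000: (-1.592309, -0.004844); f=(-2.141793, 0.015620) → (-2.341937, 0.000623)
(p(1.05), q(1.05)) ≈ (-2.3419, 0.0006)

-2.3419, 0.0006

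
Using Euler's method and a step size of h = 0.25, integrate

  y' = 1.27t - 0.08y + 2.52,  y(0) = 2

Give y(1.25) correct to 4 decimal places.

5.6124

Euler: y_{n+1} = y_n + h·f(t_n, y_n).
t=0.000000, y=2.000000: f=2.360000 → y ← 2.000000 + 0.25·2.360000 = 2.590000
t=0.250000, y=2.590000: f=2.630300 → y ← 2.590000 + 0.25·2.630300 = 3.247575
t=0.500000, y=3.247575: f=2.895194 → y ← 3.247575 + 0.25·2.895194 = 3.971373
t=0.750000, y=3.971373: f=3.154790 → y ← 3.971373 + 0.25·3.154790 = 4.760071
t=1.000000, y=4.760071: f=3.409194 → y ← 4.760071 + 0.25·3.409194 = 5.612370
y(1.25) ≈ 5.6124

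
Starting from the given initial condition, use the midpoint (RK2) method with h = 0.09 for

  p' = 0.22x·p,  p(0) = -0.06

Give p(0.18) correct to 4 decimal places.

Midpoint: k1 = f(x_n, p_n); k2 = f(x_n + h/2, p_n + (h/2)·k1); p_{n+1} = p_n + h·k2.
x=0.000000, p=-0.060000:
  k1 = f(0.000000, -0.060000) = 0.000000
  k2 = f(0.045000, -0.060000) = -0.000594
  p ← -0.060000 + 0.09·(-0.000594) = -0.060053
x=0.090000, p=-0.060053:
  k1 = f(0.090000, -0.060053) = -0.001189
  k2 = f(0.135000, -0.060107) = -0.001785
  p ← -0.060053 + 0.09·(-0.001785) = -0.060214
p(0.18) ≈ -0.0602

-0.0602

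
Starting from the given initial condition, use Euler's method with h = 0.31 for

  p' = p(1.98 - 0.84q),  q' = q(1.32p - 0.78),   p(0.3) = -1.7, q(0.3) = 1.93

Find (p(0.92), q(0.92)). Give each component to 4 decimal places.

-2.9892, -0.0018

Euler on (p,q): p_{n+1} = p_n + h·p', q_{n+1} = q_n + h·q'.
0.300000: (-1.700000, 1.930000); f=(-0.609960, -5.836320) → (-1.889088, 0.120741)
0.610000: (-1.889088, 0.120741); f=(-3.548798, -0.395257) → (-2.989215, -0.001789)
(p(0.92), q(0.92)) ≈ (-2.9892, -0.0018)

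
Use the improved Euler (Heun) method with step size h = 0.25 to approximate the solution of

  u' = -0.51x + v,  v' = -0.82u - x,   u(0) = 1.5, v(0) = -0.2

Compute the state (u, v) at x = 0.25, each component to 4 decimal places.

Heun on (u,v): k1 = f(x_n, state_n); k2 = f(x_n + h, state_n + h·k1); state_{n+1} = state_n + (h/2)·(k1 + k2).
0.000000: (1.500000, -0.200000)
  k1 = (-0.200000, -1.230000)
  predictor → (1.450000, -0.507500)
  k2 = (-0.635000, -1.439000)
  → (1.395625, -0.533625)
(u(0.25), v(0.25)) ≈ (1.3956, -0.5336)

1.3956, -0.5336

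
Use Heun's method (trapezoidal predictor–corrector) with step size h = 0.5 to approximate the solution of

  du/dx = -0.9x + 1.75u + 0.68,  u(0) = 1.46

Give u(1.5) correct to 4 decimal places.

18.5708

Heun: k1 = f(x_n, u_n); k2 = f(x_n + h, u_n + h·k1); u_{n+1} = u_n + (h/2)·(k1 + k2).
x=0.000000, u=1.460000:
  k1 = f(0.000000, 1.460000) = 3.235000
  k2 = f(0.500000, 3.077500) = 5.615625
  u ← 1.460000 + (0.5/2)·(3.235000 + 5.615625) = 3.672656
x=0.500000, u=3.672656:
  k1 = f(0.500000, 3.672656) = 6.657148
  k2 = f(1.000000, 7.001230) = 12.032153
  u ← 3.672656 + (0.5/2)·(6.657148 + 12.032153) = 8.344982
x=1.000000, u=8.344982:
  k1 = f(1.000000, 8.344982) = 14.383718
  k2 = f(1.500000, 15.536841) = 26.519471
  u ← 8.344982 + (0.5/2)·(14.383718 + 26.519471) = 18.570779
u(1.5) ≈ 18.5708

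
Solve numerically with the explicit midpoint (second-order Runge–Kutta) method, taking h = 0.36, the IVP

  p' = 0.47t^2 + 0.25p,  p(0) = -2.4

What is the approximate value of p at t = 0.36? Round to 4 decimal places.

-2.6202

Midpoint: k1 = f(t_n, p_n); k2 = f(t_n + h/2, p_n + (h/2)·k1); p_{n+1} = p_n + h·k2.
t=0.000000, p=-2.400000:
  k1 = f(0.000000, -2.400000) = -0.600000
  k2 = f(0.180000, -2.508000) = -0.611772
  p ← -2.400000 + 0.36·(-0.611772) = -2.620238
p(0.36) ≈ -2.6202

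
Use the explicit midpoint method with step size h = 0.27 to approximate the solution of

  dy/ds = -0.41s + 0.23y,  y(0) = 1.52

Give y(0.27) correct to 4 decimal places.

1.6024

Midpoint: k1 = f(s_n, y_n); k2 = f(s_n + h/2, y_n + (h/2)·k1); y_{n+1} = y_n + h·k2.
s=0.000000, y=1.520000:
  k1 = f(0.000000, 1.520000) = 0.349600
  k2 = f(0.135000, 1.567196) = 0.305105
  y ← 1.520000 + 0.27·0.305105 = 1.602378
y(0.27) ≈ 1.6024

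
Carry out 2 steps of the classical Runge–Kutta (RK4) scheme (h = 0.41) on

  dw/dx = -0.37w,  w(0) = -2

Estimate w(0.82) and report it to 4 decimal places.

-1.4766

RK4: k1 = f(x_n, w_n); k2 = f(x_n + h/2, w_n + (h/2)·k1); k3 = f(x_n + h/2, w_n + (h/2)·k2); k4 = f(x_n + h, w_n + h·k3); w_{n+1} = w_n + (h/6)·(k1 + 2k2 + 2k3 + k4).
x=0.000000, w=-2.000000:
  k1 = f(0.000000, -2.000000) = 0.740000
  k2 = f(0.205000, -1.848300) = 0.683871
  k3 = f(0.205000, -1.859806) = 0.688128
  k4 = f(0.410000, -1.717867) = 0.635611
  w ← -2.000000 + (0.41/6)·(k1 + 2k2 + 2k3 + k4) = -1.718493
x=0.410000, w=-1.718493:
  k1 = f(0.410000, -1.718493) = 0.635843
  k2 = f(0.615000, -1.588146) = 0.587614
  k3 = f(0.615000, -1.598032) = 0.591272
  k4 = f(0.820000, -1.476072) = 0.546147
  w ← -1.718493 + (0.41/6)·(k1 + 2k2 + 2k3 + k4) = -1.476610
w(0.82) ≈ -1.4766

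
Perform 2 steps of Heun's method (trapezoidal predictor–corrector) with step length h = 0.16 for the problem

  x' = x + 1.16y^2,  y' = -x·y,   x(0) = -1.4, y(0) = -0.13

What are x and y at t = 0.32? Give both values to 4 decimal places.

-1.9138, -0.2184

Heun on (x,y): k1 = f(t_n, state_n); k2 = f(t_n + h, state_n + h·k1); state_{n+1} = state_n + (h/2)·(k1 + k2).
0.000000: (-1.400000, -0.130000)
  k1 = (-1.380396, -0.182000)
  predictor → (-1.620863, -0.159120)
  k2 = (-1.591493, -0.257912)
  → (-1.637751, -0.165193)
0.160000: (-1.637751, -0.165193)
  k1 = (-1.606096, -0.270545)
  predictor → (-1.894727, -0.208480)
  k2 = (-1.844308, -0.395013)
  → (-1.913783, -0.218438)
(x(0.32), y(0.32)) ≈ (-1.9138, -0.2184)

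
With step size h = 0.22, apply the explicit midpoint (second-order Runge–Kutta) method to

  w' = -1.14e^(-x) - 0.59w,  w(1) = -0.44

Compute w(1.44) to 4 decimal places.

Midpoint: k1 = f(x_n, w_n); k2 = f(x_n + h/2, w_n + (h/2)·k1); w_{n+1} = w_n + h·k2.
x=1.000000, w=-0.440000:
  k1 = f(1.000000, -0.440000) = -0.159783
  k2 = f(1.110000, -0.457576) = -0.105727
  w ← -0.440000 + 0.22·(-0.105727) = -0.463260
x=1.220000, w=-0.463260:
  k1 = f(1.220000, -0.463260) = -0.063239
  k2 = f(1.330000, -0.470216) = -0.024076
  w ← -0.463260 + 0.22·(-0.024076) = -0.468557
w(1.44) ≈ -0.4686

-0.4686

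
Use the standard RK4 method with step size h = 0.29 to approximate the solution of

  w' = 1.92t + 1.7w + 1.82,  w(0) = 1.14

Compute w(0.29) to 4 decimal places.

RK4: k1 = f(t_n, w_n); k2 = f(t_n + h/2, w_n + (h/2)·k1); k3 = f(t_n + h/2, w_n + (h/2)·k2); k4 = f(t_n + h, w_n + h·k3); w_{n+1} = w_n + (h/6)·(k1 + 2k2 + 2k3 + k4).
t=0.000000, w=1.140000:
  k1 = f(0.000000, 1.140000) = 3.758000
  k2 = f(0.145000, 1.684910) = 4.962747
  k3 = f(0.145000, 1.859598) = 5.259717
  k4 = f(0.290000, 2.665318) = 6.907841
  w ← 1.140000 + (0.29/6)·(k1 + 2k2 + 2k3 + k4) = 2.643687
w(0.29) ≈ 2.6437

2.6437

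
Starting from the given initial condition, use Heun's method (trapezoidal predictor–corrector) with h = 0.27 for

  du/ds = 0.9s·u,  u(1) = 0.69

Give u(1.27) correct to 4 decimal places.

0.9062

Heun: k1 = f(s_n, u_n); k2 = f(s_n + h, u_n + h·k1); u_{n+1} = u_n + (h/2)·(k1 + k2).
s=1.000000, u=0.690000:
  k1 = f(1.000000, 0.690000) = 0.621000
  k2 = f(1.270000, 0.857670) = 0.980317
  u ← 0.690000 + (0.27/2)·(0.621000 + 0.980317) = 0.906178
u(1.27) ≈ 0.9062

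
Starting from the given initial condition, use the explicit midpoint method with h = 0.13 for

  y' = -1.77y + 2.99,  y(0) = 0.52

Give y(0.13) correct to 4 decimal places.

Midpoint: k1 = f(s_n, y_n); k2 = f(s_n + h/2, y_n + (h/2)·k1); y_{n+1} = y_n + h·k2.
s=0.000000, y=0.520000:
  k1 = f(0.000000, 0.520000) = 2.069600
  k2 = f(0.065000, 0.654524) = 1.831493
  y ← 0.520000 + 0.13·1.831493 = 0.758094
y(0.13) ≈ 0.7581

0.7581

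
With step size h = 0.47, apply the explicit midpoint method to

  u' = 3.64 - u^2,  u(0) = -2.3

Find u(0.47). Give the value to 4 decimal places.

Midpoint: k1 = f(x_n, u_n); k2 = f(x_n + h/2, u_n + (h/2)·k1); u_{n+1} = u_n + h·k2.
x=0.000000, u=-2.300000:
  k1 = f(0.000000, -2.300000) = -1.650000
  k2 = f(0.235000, -2.687750) = -3.584000
  u ← -2.300000 + 0.47·(-3.584000) = -3.984480
u(0.47) ≈ -3.9845

-3.9845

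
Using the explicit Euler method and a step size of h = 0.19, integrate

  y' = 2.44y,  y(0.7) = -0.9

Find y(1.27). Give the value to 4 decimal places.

-2.8217

Euler: y_{n+1} = y_n + h·f(t_n, y_n).
t=0.700000, y=-0.900000: f=-2.196000 → y ← -0.900000 + 0.19·(-2.196000) = -1.317240
t=0.890000, y=-1.317240: f=-3.214066 → y ← -1.317240 + 0.19·(-3.214066) = -1.927912
t=1.080000, y=-1.927912: f=-4.704106 → y ← -1.927912 + 0.19·(-4.704106) = -2.821693
y(1.27) ≈ -2.8217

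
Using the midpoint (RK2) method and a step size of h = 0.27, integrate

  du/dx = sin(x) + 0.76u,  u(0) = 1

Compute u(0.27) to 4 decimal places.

Midpoint: k1 = f(x_n, u_n); k2 = f(x_n + h/2, u_n + (h/2)·k1); u_{n+1} = u_n + h·k2.
x=0.000000, u=1.000000:
  k1 = f(0.000000, 1.000000) = 0.760000
  k2 = f(0.135000, 1.102600) = 0.972566
  u ← 1.000000 + 0.27·0.972566 = 1.262593
u(0.27) ≈ 1.2626

1.2626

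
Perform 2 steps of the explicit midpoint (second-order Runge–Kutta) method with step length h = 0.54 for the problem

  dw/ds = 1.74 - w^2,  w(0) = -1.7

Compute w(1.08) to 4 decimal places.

-14.5079

Midpoint: k1 = f(s_n, w_n); k2 = f(s_n + h/2, w_n + (h/2)·k1); w_{n+1} = w_n + h·k2.
s=0.000000, w=-1.700000:
  k1 = f(0.000000, -1.700000) = -1.150000
  k2 = f(0.270000, -2.010500) = -2.302110
  w ← -1.700000 + 0.54·(-2.302110) = -2.943140
s=0.540000, w=-2.943140:
  k1 = f(0.540000, -2.943140) = -6.922070
  k2 = f(0.810000, -4.812099) = -21.416292
  w ← -2.943140 + 0.54·(-21.416292) = -14.507937
w(1.08) ≈ -14.5079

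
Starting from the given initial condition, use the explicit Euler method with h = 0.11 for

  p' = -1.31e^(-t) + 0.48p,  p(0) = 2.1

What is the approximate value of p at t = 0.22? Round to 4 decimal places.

2.0468

Euler: p_{n+1} = p_n + h·f(t_n, p_n).
t=0.000000, p=2.100000: f=-0.302000 → p ← 2.100000 + 0.11·(-0.302000) = 2.066780
t=0.110000, p=2.066780: f=-0.181488 → p ← 2.066780 + 0.11·(-0.181488) = 2.046816
p(0.22) ≈ 2.0468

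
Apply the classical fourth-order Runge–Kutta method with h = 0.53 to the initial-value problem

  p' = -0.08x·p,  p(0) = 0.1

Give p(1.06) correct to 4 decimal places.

0.0956

RK4: k1 = f(x_n, p_n); k2 = f(x_n + h/2, p_n + (h/2)·k1); k3 = f(x_n + h/2, p_n + (h/2)·k2); k4 = f(x_n + h, p_n + h·k3); p_{n+1} = p_n + (h/6)·(k1 + 2k2 + 2k3 + k4).
x=0.000000, p=0.100000:
  k1 = f(0.000000, 0.100000) = 0.000000
  k2 = f(0.265000, 0.100000) = -0.002120
  k3 = f(0.265000, 0.099438) = -0.002108
  k4 = f(0.530000, 0.098883) = -0.004193
  p ← 0.100000 + (0.53/6)·(k1 + 2k2 + 2k3 + k4) = 0.098883
x=0.530000, p=0.098883:
  k1 = f(0.530000, 0.098883) = -0.004193
  k2 = f(0.795000, 0.097772) = -0.006218
  k3 = f(0.795000, 0.097235) = -0.006184
  k4 = f(1.060000, 0.095605) = -0.008107
  p ← 0.098883 + (0.53/6)·(k1 + 2k2 + 2k3 + k4) = 0.095605
p(1.06) ≈ 0.0956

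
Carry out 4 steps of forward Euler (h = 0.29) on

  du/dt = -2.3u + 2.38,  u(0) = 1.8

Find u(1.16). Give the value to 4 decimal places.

Euler: u_{n+1} = u_n + h·f(t_n, u_n).
t=0.000000, u=1.800000: f=-1.760000 → u ← 1.800000 + 0.29·(-1.760000) = 1.289600
t=0.290000, u=1.289600: f=-0.586080 → u ← 1.289600 + 0.29·(-0.586080) = 1.119637
t=0.580000, u=1.119637: f=-0.195165 → u ← 1.119637 + 0.29·(-0.195165) = 1.063039
t=0.870000, u=1.063039: f=-0.064990 → u ← 1.063039 + 0.29·(-0.064990) = 1.044192
u(1.16) ≈ 1.0442

1.0442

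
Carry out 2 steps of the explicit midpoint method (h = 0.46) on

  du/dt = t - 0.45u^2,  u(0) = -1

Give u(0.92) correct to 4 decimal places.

Midpoint: k1 = f(t_n, u_n); k2 = f(t_n + h/2, u_n + (h/2)·k1); u_{n+1} = u_n + h·k2.
t=0.000000, u=-1.000000:
  k1 = f(0.000000, -1.000000) = -0.450000
  k2 = f(0.230000, -1.103500) = -0.317971
  u ← -1.000000 + 0.46·(-0.317971) = -1.146266
t=0.460000, u=-1.146266:
  k1 = f(0.460000, -1.146266) = -0.131267
  k2 = f(0.690000, -1.176458) = 0.067176
  u ← -1.146266 + 0.46·0.067176 = -1.115365
u(0.92) ≈ -1.1154

-1.1154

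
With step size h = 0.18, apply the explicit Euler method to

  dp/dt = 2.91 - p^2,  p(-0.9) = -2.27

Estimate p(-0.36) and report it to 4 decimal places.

-5.0389

Euler: p_{n+1} = p_n + h·f(t_n, p_n).
t=-0.900000, p=-2.270000: f=-2.242900 → p ← -2.270000 + 0.18·(-2.242900) = -2.673722
t=-0.720000, p=-2.673722: f=-4.238789 → p ← -2.673722 + 0.18·(-4.238789) = -3.436704
t=-0.540000, p=-3.436704: f=-8.900935 → p ← -3.436704 + 0.18·(-8.900935) = -5.038872
p(-0.36) ≈ -5.0389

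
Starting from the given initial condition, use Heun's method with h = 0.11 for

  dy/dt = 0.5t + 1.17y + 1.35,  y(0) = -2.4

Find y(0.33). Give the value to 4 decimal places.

-2.9549

Heun: k1 = f(t_n, y_n); k2 = f(t_n + h, y_n + h·k1); y_{n+1} = y_n + (h/2)·(k1 + k2).
t=0.000000, y=-2.400000:
  k1 = f(0.000000, -2.400000) = -1.458000
  k2 = f(0.110000, -2.560380) = -1.590645
  y ← -2.400000 + (0.11/2)·(-1.458000 + (-1.590645)) = -2.567675
t=0.110000, y=-2.567675:
  k1 = f(0.110000, -2.567675) = -1.599180
  k2 = f(0.220000, -2.743585) = -1.749995
  y ← -2.567675 + (0.11/2)·(-1.599180 + (-1.749995)) = -2.751880
t=0.220000, y=-2.751880:
  k1 = f(0.220000, -2.751880) = -1.759700
  k2 = f(0.330000, -2.945447) = -1.931173
  y ← -2.751880 + (0.11/2)·(-1.759700 + (-1.931173)) = -2.954878
y(0.33) ≈ -2.9549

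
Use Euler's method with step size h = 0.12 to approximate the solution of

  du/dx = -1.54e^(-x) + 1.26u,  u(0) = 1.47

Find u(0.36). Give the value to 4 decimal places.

1.6637

Euler: u_{n+1} = u_n + h·f(x_n, u_n).
x=0.000000, u=1.470000: f=0.312200 → u ← 1.470000 + 0.12·0.312200 = 1.507464
x=0.120000, u=1.507464: f=0.533547 → u ← 1.507464 + 0.12·0.533547 = 1.571490
x=0.240000, u=1.571490: f=0.768670 → u ← 1.571490 + 0.12·0.768670 = 1.663730
u(0.36) ≈ 1.6637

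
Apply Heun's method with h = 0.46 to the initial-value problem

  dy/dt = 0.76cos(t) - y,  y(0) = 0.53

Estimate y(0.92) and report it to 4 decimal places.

0.5736

Heun: k1 = f(t_n, y_n); k2 = f(t_n + h, y_n + h·k1); y_{n+1} = y_n + (h/2)·(k1 + k2).
t=0.000000, y=0.530000:
  k1 = f(0.000000, 0.530000) = 0.230000
  k2 = f(0.460000, 0.635800) = 0.045200
  y ← 0.530000 + (0.46/2)·(0.230000 + 0.045200) = 0.593296
t=0.460000, y=0.593296:
  k1 = f(0.460000, 0.593296) = 0.087704
  k2 = f(0.920000, 0.633640) = -0.173216
  y ← 0.593296 + (0.46/2)·(0.087704 + (-0.173216)) = 0.573628
y(0.92) ≈ 0.5736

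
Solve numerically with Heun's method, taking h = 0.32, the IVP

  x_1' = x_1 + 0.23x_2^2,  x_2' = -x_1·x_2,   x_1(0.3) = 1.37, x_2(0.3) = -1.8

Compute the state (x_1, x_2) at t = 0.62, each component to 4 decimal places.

2.0735, -1.0744

Heun on (x_1,x_2): k1 = f(t_n, state_n); k2 = f(t_n + h, state_n + h·k1); state_{n+1} = state_n + (h/2)·(k1 + k2).
0.300000: (1.370000, -1.800000)
  k1 = (2.115200, 2.466000)
  predictor → (2.046864, -1.010880)
  k2 = (2.281896, 2.069134)
  → (2.073535, -1.074379)
(x_1(0.62), x_2(0.62)) ≈ (2.0735, -1.0744)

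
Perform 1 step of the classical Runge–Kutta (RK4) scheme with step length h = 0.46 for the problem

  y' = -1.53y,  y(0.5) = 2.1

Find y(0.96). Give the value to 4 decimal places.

1.0416

RK4: k1 = f(x_n, y_n); k2 = f(x_n + h/2, y_n + (h/2)·k1); k3 = f(x_n + h/2, y_n + (h/2)·k2); k4 = f(x_n + h, y_n + h·k3); y_{n+1} = y_n + (h/6)·(k1 + 2k2 + 2k3 + k4).
x=0.500000, y=2.100000:
  k1 = f(0.500000, 2.100000) = -3.213000
  k2 = f(0.730000, 1.361010) = -2.082345
  k3 = f(0.730000, 1.621061) = -2.480223
  k4 = f(0.960000, 0.959098) = -1.467419
  y ← 2.100000 + (0.46/6)·(k1 + 2k2 + 2k3 + k4) = 1.041574
y(0.96) ≈ 1.0416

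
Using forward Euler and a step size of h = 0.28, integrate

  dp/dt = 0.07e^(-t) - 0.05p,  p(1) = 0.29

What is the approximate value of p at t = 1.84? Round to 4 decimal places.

Euler: p_{n+1} = p_n + h·f(t_n, p_n).
t=1.000000, p=0.290000: f=0.011252 → p ← 0.290000 + 0.28·0.011252 = 0.293150
t=1.280000, p=0.293150: f=0.004805 → p ← 0.293150 + 0.28·0.004805 = 0.294496
t=1.560000, p=0.294496: f=-0.000015 → p ← 0.294496 + 0.28·(-0.000015) = 0.294492
p(1.84) ≈ 0.2945

0.2945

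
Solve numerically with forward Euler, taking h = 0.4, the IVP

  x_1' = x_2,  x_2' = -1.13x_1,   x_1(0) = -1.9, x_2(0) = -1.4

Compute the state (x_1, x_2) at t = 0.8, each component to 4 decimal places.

-2.6765, 0.5707

Euler on (x_1,x_2): x_1_{n+1} = x_1_n + h·x_1', x_2_{n+1} = x_2_n + h·x_2'.
0.000000: (-1.900000, -1.400000); f=(-1.400000, 2.147000) → (-2.460000, -0.541200)
0.400000: (-2.460000, -0.541200); f=(-0.541200, 2.779800) → (-2.676480, 0.570720)
(x_1(0.8), x_2(0.8)) ≈ (-2.6765, 0.5707)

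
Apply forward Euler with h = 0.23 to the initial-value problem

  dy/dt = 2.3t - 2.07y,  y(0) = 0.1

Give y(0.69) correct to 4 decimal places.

0.3215

Euler: y_{n+1} = y_n + h·f(t_n, y_n).
t=0.000000, y=0.100000: f=-0.207000 → y ← 0.100000 + 0.23·(-0.207000) = 0.052390
t=0.230000, y=0.052390: f=0.420553 → y ← 0.052390 + 0.23·0.420553 = 0.149117
t=0.460000, y=0.149117: f=0.749328 → y ← 0.149117 + 0.23·0.749328 = 0.321462
y(0.69) ≈ 0.3215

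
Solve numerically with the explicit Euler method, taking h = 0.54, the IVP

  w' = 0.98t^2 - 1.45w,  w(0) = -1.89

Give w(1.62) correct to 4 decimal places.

Euler: w_{n+1} = w_n + h·f(t_n, w_n).
t=0.000000, w=-1.890000: f=2.740500 → w ← -1.890000 + 0.54·2.740500 = -0.410130
t=0.540000, w=-0.410130: f=0.880456 → w ← -0.410130 + 0.54·0.880456 = 0.065317
t=1.080000, w=0.065317: f=1.048363 → w ← 0.065317 + 0.54·1.048363 = 0.631433
w(1.62) ≈ 0.6314

0.6314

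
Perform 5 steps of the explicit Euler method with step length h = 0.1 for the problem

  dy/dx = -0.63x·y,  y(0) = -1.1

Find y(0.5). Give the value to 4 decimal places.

Euler: y_{n+1} = y_n + h·f(x_n, y_n).
x=0.000000, y=-1.100000: f=0.000000 → y ← -1.100000 + 0.1·0.000000 = -1.100000
x=0.100000, y=-1.100000: f=0.069300 → y ← -1.100000 + 0.1·0.069300 = -1.093070
x=0.200000, y=-1.093070: f=0.137727 → y ← -1.093070 + 0.1·0.137727 = -1.079297
x=0.300000, y=-1.079297: f=0.203987 → y ← -1.079297 + 0.1·0.203987 = -1.058899
x=0.400000, y=-1.058899: f=0.266842 → y ← -1.058899 + 0.1·0.266842 = -1.032214
y(0.5) ≈ -1.0322

-1.0322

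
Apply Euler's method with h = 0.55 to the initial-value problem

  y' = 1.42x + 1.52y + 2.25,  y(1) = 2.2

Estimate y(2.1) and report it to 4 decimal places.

Euler: y_{n+1} = y_n + h·f(x_n, y_n).
x=1.000000, y=2.200000: f=7.014000 → y ← 2.200000 + 0.55·7.014000 = 6.057700
x=1.550000, y=6.057700: f=13.658704 → y ← 6.057700 + 0.55·13.658704 = 13.569987
y(2.1) ≈ 13.5700

13.5700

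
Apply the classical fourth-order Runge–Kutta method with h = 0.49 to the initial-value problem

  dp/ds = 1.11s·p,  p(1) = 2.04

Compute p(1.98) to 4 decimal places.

10.2758

RK4: k1 = f(s_n, p_n); k2 = f(s_n + h/2, p_n + (h/2)·k1); k3 = f(s_n + h/2, p_n + (h/2)·k2); k4 = f(s_n + h, p_n + h·k3); p_{n+1} = p_n + (h/6)·(k1 + 2k2 + 2k3 + k4).
s=1.000000, p=2.040000:
  k1 = f(1.000000, 2.040000) = 2.264400
  k2 = f(1.245000, 2.594778) = 3.585853
  k3 = f(1.245000, 2.918534) = 4.033268
  k4 = f(1.490000, 4.016301) = 6.642561
  p ← 2.040000 + (0.49/6)·(k1 + 2k2 + 2k3 + k4) = 4.011858
s=1.490000, p=4.011858:
  k1 = f(1.490000, 4.011858) = 6.635213
  k2 = f(1.735000, 5.637485) = 10.856951
  k3 = f(1.735000, 6.671811) = 12.848908
  k4 = f(1.980000, 10.307823) = 22.654534
  p ← 4.011858 + (0.49/6)·(k1 + 2k2 + 2k3 + k4) = 10.275811
p(1.98) ≈ 10.2758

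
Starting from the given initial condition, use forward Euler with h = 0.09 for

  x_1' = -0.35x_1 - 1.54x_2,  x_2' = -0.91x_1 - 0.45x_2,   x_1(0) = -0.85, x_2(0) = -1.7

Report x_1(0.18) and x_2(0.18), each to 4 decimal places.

Euler on (x_1,x_2): x_1_{n+1} = x_1_n + h·x_1', x_2_{n+1} = x_2_n + h·x_2'.
0.000000: (-0.850000, -1.700000); f=(2.915500, 1.538500) → (-0.587605, -1.561535)
0.090000: (-0.587605, -1.561535); f=(2.610426, 1.237411) → (-0.352667, -1.450168)
(x_1(0.18), x_2(0.18)) ≈ (-0.3527, -1.4502)

-0.3527, -1.4502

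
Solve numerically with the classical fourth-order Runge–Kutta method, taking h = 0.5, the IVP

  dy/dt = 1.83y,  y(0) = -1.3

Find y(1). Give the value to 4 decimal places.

RK4: k1 = f(t_n, y_n); k2 = f(t_n + h/2, y_n + (h/2)·k1); k3 = f(t_n + h/2, y_n + (h/2)·k2); k4 = f(t_n + h, y_n + h·k3); y_{n+1} = y_n + (h/6)·(k1 + 2k2 + 2k3 + k4).
t=0.000000, y=-1.300000:
  k1 = f(0.000000, -1.300000) = -2.379000
  k2 = f(0.250000, -1.894750) = -3.467393
  k3 = f(0.250000, -2.166848) = -3.965332
  k4 = f(0.500000, -3.282666) = -6.007279
  y ← -1.300000 + (0.5/6)·(k1 + 2k2 + 2k3 + k4) = -3.237644
t=0.500000, y=-3.237644:
  k1 = f(0.500000, -3.237644) = -5.924889
  k2 = f(0.750000, -4.718866) = -8.635525
  k3 = f(0.750000, -5.396525) = -9.875641
  k4 = f(1.000000, -8.175465) = -14.961100
  y ← -3.237644 + (0.5/6)·(k1 + 2k2 + 2k3 + k4) = -8.063337
y(1) ≈ -8.0633

-8.0633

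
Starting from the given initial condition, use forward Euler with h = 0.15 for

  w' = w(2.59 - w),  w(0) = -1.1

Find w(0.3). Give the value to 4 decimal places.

Euler: w_{n+1} = w_n + h·f(s_n, w_n).
s=0.000000, w=-1.100000: f=-4.059000 → w ← -1.100000 + 0.15·(-4.059000) = -1.708850
s=0.150000, w=-1.708850: f=-7.346090 → w ← -1.708850 + 0.15·(-7.346090) = -2.810763
w(0.3) ≈ -2.8108

-2.8108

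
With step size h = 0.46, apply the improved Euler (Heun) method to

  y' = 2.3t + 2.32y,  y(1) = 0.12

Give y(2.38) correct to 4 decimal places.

Heun: k1 = f(t_n, y_n); k2 = f(t_n + h, y_n + h·k1); y_{n+1} = y_n + (h/2)·(k1 + k2).
t=1.000000, y=0.120000:
  k1 = f(1.000000, 0.120000) = 2.578400
  k2 = f(1.460000, 1.306064) = 6.388068
  y ← 0.120000 + (0.46/2)·(2.578400 + 6.388068) = 2.182288
t=1.460000, y=2.182288:
  k1 = f(1.460000, 2.182288) = 8.420908
  k2 = f(1.920000, 6.055905) = 18.465700
  y ← 2.182288 + (0.46/2)·(8.420908 + 18.465700) = 8.366208
t=1.920000, y=8.366208:
  k1 = f(1.920000, 8.366208) = 23.825601
  k2 = f(2.380000, 19.325984) = 50.310283
  y ← 8.366208 + (0.46/2)·(23.825601 + 50.310283) = 25.417461
y(2.38) ≈ 25.4175

25.4175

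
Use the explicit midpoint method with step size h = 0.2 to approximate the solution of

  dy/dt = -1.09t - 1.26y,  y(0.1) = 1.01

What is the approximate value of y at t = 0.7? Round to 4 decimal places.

Midpoint: k1 = f(t_n, y_n); k2 = f(t_n + h/2, y_n + (h/2)·k1); y_{n+1} = y_n + h·k2.
t=0.100000, y=1.010000:
  k1 = f(0.100000, 1.010000) = -1.381600
  k2 = f(0.200000, 0.871840) = -1.316518
  y ← 1.010000 + 0.2·(-1.316518) = 0.746696
t=0.300000, y=0.746696:
  k1 = f(0.300000, 0.746696) = -1.267837
  k2 = f(0.400000, 0.619913) = -1.217090
  y ← 0.746696 + 0.2·(-1.217090) = 0.503278
t=0.500000, y=0.503278:
  k1 = f(0.500000, 0.503278) = -1.179131
  k2 = f(0.600000, 0.385365) = -1.139560
  y ← 0.503278 + 0.2·(-1.139560) = 0.275366
y(0.7) ≈ 0.2754

0.2754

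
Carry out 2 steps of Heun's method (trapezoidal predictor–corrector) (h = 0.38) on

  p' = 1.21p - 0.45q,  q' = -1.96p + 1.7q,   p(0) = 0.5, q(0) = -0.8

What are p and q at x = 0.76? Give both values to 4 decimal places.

2.2343, -5.2413

Heun on (p,q): k1 = f(x_n, state_n); k2 = f(x_n + h, state_n + h·k1); state_{n+1} = state_n + (h/2)·(k1 + k2).
0.000000: (0.500000, -0.800000)
  k1 = (0.965000, -2.340000)
  predictor → (0.866700, -1.689200)
  k2 = (1.808847, -4.570372)
  → (1.027031, -2.112971)
0.380000: (1.027031, -2.112971)
  k1 = (2.193544, -5.605031)
  predictor → (1.860578, -4.242882)
  k2 = (4.160596, -10.859632)
  → (2.234318, -5.241257)
(p(0.76), q(0.76)) ≈ (2.2343, -5.2413)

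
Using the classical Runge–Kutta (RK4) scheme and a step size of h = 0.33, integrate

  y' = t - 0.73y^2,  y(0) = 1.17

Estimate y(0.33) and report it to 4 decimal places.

RK4: k1 = f(t_n, y_n); k2 = f(t_n + h/2, y_n + (h/2)·k1); k3 = f(t_n + h/2, y_n + (h/2)·k2); k4 = f(t_n + h, y_n + h·k3); y_{n+1} = y_n + (h/6)·(k1 + 2k2 + 2k3 + k4).
t=0.000000, y=1.170000:
  k1 = f(0.000000, 1.170000) = -0.999297
  k2 = f(0.165000, 1.005116) = -0.572488
  k3 = f(0.165000, 1.075539) = -0.679453
  k4 = f(0.330000, 0.945780) = -0.322986
  y ← 1.170000 + (0.33/6)·(k1 + 2k2 + 2k3 + k4) = 0.959561
y(0.33) ≈ 0.9596

0.9596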